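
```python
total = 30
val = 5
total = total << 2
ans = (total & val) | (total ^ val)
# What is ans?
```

Trace:
`total = 30` → total = 30
`val = 5` → val = 5
`total = total << 2` → total = 120
`ans = (total & val) | (total ^ val)` → ans = 125
So ans = 125

Answer: 125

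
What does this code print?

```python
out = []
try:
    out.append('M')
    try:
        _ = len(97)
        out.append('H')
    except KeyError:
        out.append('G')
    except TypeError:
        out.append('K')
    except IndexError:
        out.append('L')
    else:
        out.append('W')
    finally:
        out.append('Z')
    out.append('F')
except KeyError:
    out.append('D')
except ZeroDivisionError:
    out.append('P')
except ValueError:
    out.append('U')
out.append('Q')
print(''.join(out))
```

Execution trace: 'M' (try body) → 'K' (inner except TypeError) → 'Z' (inner finally) → 'F' (try body, no exception) → 'Q' (after the try/except). Output: MKZFQ

Answer: MKZFQ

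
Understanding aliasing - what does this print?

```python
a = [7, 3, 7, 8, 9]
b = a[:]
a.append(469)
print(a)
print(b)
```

Key concept: slice [:] creates copy.
Step by step:
`a = [7, 3, 7, 8, 9]` → a = [7, 3, 7, 8, 9]
`b = a[:]` → b = [7, 3, 7, 8, 9]
`a.append(469)` → a = [7, 3, 7, 8, 9, 469]
`print(a)` → prints [7, 3, 7, 8, 9, 469]
`print(b)` → prints [7, 3, 7, 8, 9]

Answer:
[7, 3, 7, 8, 9, 469]
[7, 3, 7, 8, 9]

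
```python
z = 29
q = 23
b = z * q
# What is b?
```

Trace:
`z = 29` → z = 29
`q = 23` → q = 23
`b = z * q` → b = 667
So b = 667

Answer: 667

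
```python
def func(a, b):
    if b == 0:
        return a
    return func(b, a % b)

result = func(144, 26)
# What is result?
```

func(144, 26) -> func(26, 14) -> func(14, 12) -> func(12, 2) -> func(2, 0) -> 2

Answer: 2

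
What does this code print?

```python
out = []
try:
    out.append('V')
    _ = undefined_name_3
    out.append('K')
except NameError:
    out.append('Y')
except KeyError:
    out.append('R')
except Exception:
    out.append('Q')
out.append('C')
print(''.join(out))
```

Execution trace: 'V' (try body) → 'Y' (except NameError) → 'C' (after the try/except). Output: VYC

Answer: VYC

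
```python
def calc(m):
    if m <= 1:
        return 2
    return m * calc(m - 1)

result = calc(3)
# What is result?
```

calc(3) = 3 * 2 * 2 = 12

Answer: 12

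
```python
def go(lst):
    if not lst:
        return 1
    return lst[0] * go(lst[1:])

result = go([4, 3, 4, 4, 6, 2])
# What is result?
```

Product over [4, 3, 4, 4, 6, 2] = 4 * 3 * 4 * 4 * 6 * 2 = 2304

Answer: 2304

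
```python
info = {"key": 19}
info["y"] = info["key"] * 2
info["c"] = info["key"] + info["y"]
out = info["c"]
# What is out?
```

Trace:
`info = {"key": 19}` → info = {'key': 19}
`info["y"] = info["key"] * 2` → info = {'key': 19, 'y': 38}
`info["c"] = info["key"] + info["y"]` → info = {'key': 19, 'y': 38, 'c': 57}
`out = info["c"]` → out = 57
So out = 57

Answer: 57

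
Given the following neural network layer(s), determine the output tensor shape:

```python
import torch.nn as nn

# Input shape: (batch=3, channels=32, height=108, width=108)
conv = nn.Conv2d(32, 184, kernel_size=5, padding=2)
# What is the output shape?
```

Input: (3, 32, 108, 108) -> Output: (3, 184, 108, 108)

Answer: (3, 184, 108, 108)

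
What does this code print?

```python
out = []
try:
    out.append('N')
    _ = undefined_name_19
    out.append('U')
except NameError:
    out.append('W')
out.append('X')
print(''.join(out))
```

Execution trace: 'N' (try body) → 'W' (except NameError) → 'X' (after the try/except). Output: NWX

Answer: NWX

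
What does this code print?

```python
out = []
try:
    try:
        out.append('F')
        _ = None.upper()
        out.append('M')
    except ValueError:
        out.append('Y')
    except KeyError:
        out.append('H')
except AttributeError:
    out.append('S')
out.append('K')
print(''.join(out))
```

Execution trace: 'F' (try body) → 'S' (outer except AttributeError) → 'K' (after the try/except). Output: FSK

Answer: FSK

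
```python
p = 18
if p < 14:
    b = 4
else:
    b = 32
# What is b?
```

Trace:
`p = 18` → p = 18
`if p < 14: ...` → p < 14 is False, take else branch → b = 32
So b = 32

Answer: 32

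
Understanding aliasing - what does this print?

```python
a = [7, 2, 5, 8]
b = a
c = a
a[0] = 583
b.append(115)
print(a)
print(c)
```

Key concept: multiple aliases.
Step by step:
`a = [7, 2, 5, 8]` → a = [7, 2, 5, 8]
`b = a` → b = [7, 2, 5, 8] (same object as a)
`c = a` → c = [7, 2, 5, 8] (same object as a, b)
`a[0] = 583` → a = [583, 2, 5, 8] (same object as b, c); b = [583, 2, 5, 8] (same object as a, c); c = [583, 2, 5, 8] (same object as a, b)
`b.append(115)` → a = [583, 2, 5, 8, 115] (same object as b, c); b = [583, 2, 5, 8, 115] (same object as a, c); c = [583, 2, 5, 8, 115] (same object as a, b)
`print(a)` → prints [583, 2, 5, 8, 115]
`print(c)` → prints [583, 2, 5, 8, 115]

Answer:
[583, 2, 5, 8, 115]
[583, 2, 5, 8, 115]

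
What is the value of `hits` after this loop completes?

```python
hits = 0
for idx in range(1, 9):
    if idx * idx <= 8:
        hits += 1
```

Count numbers where idx² ≤ 8
`hits` takes the values: 0 → 1 → 2

Answer: 2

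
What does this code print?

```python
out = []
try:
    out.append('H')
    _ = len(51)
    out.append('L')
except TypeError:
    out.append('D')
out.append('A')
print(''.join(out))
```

Execution trace: 'H' (try body) → 'D' (except TypeError) → 'A' (after the try/except). Output: HDA

Answer: HDA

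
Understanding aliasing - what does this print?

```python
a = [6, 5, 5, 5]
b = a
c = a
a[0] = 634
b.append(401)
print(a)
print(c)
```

Key concept: multiple aliases.
Step by step:
`a = [6, 5, 5, 5]` → a = [6, 5, 5, 5]
`b = a` → b = [6, 5, 5, 5] (same object as a)
`c = a` → c = [6, 5, 5, 5] (same object as a, b)
`a[0] = 634` → a = [634, 5, 5, 5] (same object as b, c); b = [634, 5, 5, 5] (same object as a, c); c = [634, 5, 5, 5] (same object as a, b)
`b.append(401)` → a = [634, 5, 5, 5, 401] (same object as b, c); b = [634, 5, 5, 5, 401] (same object as a, c); c = [634, 5, 5, 5, 401] (same object as a, b)
`print(a)` → prints [634, 5, 5, 5, 401]
`print(c)` → prints [634, 5, 5, 5, 401]

Answer:
[634, 5, 5, 5, 401]
[634, 5, 5, 5, 401]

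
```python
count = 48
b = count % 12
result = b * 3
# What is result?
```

Trace:
`count = 48` → count = 48
`b = count % 12` → b = 0
`result = b * 3` → result = 0
So result = 0

Answer: 0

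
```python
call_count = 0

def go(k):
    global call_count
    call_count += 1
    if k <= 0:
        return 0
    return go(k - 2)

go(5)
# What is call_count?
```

Linear recursion stepping by 2: 4 calls from k=5 down to ≤0.

Answer: 4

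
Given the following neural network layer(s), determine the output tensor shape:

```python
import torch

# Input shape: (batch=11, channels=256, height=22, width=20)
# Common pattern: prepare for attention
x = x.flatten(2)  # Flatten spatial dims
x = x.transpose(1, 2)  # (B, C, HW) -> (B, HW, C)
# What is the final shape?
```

Input: (11, 256, 22, 20) -> after flatten(2): (11, 256, 440) -> Output: (11, 440, 256)

Answer: (11, 440, 256)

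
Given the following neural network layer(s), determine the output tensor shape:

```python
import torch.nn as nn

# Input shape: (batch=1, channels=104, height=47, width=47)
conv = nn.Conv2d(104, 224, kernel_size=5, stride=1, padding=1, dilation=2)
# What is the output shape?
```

Input: (1, 104, 47, 47) -> Output: (1, 224, 41, 41)

Answer: (1, 224, 41, 41)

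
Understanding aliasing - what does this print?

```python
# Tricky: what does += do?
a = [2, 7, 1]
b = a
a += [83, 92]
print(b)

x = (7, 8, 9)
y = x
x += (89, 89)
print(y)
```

Key concept: += behavior differs for mutable vs immutable.
Step by step:
`a = [2, 7, 1]` → a = [2, 7, 1]
`b = a` → b = [2, 7, 1] (same object as a)
`a += [83, 92]` → a = [2, 7, 1, 83, 92] (same object as b); b = [2, 7, 1, 83, 92] (same object as a)
`print(b)` → prints [2, 7, 1, 83, 92]
`x = (7, 8, 9)` → x = (7, 8, 9)
`y = x` → y = (7, 8, 9)
`x += (89, 89)` → x = (7, 8, 9, 89, 89)
`print(y)` → prints (7, 8, 9)

Answer:
[2, 7, 1, 83, 92]
(7, 8, 9)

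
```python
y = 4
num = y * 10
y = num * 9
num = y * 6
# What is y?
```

Trace:
`y = 4` → y = 4
`num = y * 10` → num = 40
`y = num * 9` → y = 360
`num = y * 6` → num = 2160
So y = 360

Answer: 360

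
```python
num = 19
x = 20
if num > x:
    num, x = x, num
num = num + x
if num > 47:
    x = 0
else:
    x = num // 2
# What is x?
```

Trace:
`num = 19` → num = 19
`x = 20` → x = 20
`if num > x: ...` → num > x is False → no variable changes
`num = num + x` → num = 39
`if num > 47: ...` → num > 47 is False, take else branch → x = 19
So x = 19

Answer: 19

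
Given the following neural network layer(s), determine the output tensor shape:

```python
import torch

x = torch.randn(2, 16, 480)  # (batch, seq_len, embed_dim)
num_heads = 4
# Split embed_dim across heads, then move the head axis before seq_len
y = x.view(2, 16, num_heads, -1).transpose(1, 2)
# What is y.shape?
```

Input: (2, 16, 480) -> head_dim = 480 // 4 = 120; after view: (2, 16, 4, 120) -> after transpose(1, 2): (2, 4, 16, 120) -> Output: (2, 4, 16, 120)

Answer: (2, 4, 16, 120)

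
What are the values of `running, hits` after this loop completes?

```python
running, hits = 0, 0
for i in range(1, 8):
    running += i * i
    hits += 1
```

Sum of squares and count
`running, hits` takes the values: (0, 0) → (1, 0) → (1, 1) → (5, 1) → (5, 2) → (14, 2) → (14, 3) → (30, 3) → (30, 4) → (55, 4) → (55, 5) → (91, 5) → (91, 6) → (140, 6) → (140, 7)

Answer: 140, 7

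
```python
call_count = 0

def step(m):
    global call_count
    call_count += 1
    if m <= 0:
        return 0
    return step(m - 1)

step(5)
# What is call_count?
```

Linear recursion stepping by 1: 6 calls from m=5 down to ≤0.

Answer: 6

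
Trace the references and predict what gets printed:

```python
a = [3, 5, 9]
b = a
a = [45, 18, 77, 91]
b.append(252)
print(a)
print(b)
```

Key concept: rebinding vs mutation: a is rebound to a new list, b still points at the original.
Step by step:
`a = [3, 5, 9]` → a = [3, 5, 9]
`b = a` → b = [3, 5, 9] (same object as a)
`a = [45, 18, 77, 91]` → a = [45, 18, 77, 91]
`b.append(252)` → b = [3, 5, 9, 252]
`print(a)` → prints [45, 18, 77, 91]
`print(b)` → prints [3, 5, 9, 252]

Answer:
[45, 18, 77, 91]
[3, 5, 9, 252]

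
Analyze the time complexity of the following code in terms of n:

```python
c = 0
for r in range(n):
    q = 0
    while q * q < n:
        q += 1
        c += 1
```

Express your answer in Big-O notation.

Each loop level contributes: n × √n. Multiplying the contributions gives O(n√n).

Answer: O(n√n)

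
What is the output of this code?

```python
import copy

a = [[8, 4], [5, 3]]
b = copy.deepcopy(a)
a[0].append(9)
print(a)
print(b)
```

Key concept: deep copy is fully independent.
Step by step:
`a = [[8, 4], [5, 3]]` → a = [[8, 4], [5, 3]]
`b = copy.deepcopy(a)` → b = [[8, 4], [5, 3]]
`a[0].append(9)` → a = [[8, 4, 9], [5, 3]]
`print(a)` → prints [[8, 4, 9], [5, 3]]
`print(b)` → prints [[8, 4], [5, 3]]

Answer:
[[8, 4, 9], [5, 3]]
[[8, 4], [5, 3]]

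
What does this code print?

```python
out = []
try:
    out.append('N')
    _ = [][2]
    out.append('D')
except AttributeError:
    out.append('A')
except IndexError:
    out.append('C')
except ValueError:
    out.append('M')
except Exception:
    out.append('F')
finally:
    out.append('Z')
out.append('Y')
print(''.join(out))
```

Execution trace: 'N' (try body) → 'C' (except IndexError) → 'Z' (finally) → 'Y' (after the try/except). Output: NCZY

Answer: NCZY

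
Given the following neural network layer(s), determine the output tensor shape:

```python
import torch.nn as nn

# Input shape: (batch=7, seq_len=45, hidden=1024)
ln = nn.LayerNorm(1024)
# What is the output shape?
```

Input: (7, 45, 1024) -> Output: (7, 45, 1024)

Answer: (7, 45, 1024)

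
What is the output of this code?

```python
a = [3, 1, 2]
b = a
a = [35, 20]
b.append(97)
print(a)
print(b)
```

Key concept: rebinding vs mutation: a is rebound to a new list, b still points at the original.
Step by step:
`a = [3, 1, 2]` → a = [3, 1, 2]
`b = a` → b = [3, 1, 2] (same object as a)
`a = [35, 20]` → a = [35, 20]
`b.append(97)` → b = [3, 1, 2, 97]
`print(a)` → prints [35, 20]
`print(b)` → prints [3, 1, 2, 97]

Answer:
[35, 20]
[3, 1, 2, 97]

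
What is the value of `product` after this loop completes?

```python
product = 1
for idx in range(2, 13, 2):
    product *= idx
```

Product of even numbers 2 to 12
`product` takes the values: 1 → 2 → 8 → 48 → 384 → 3840 → 46080

Answer: 46080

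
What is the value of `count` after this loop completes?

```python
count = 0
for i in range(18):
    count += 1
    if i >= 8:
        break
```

Loop breaks when i reaches 8, count is 9
`count` takes the values: 0 → 1 → 2 → 3 → 4 → 5 → 6 → 7 → 8 → 9

Answer: 9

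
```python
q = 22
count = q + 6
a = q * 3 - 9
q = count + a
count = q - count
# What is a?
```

Trace:
`q = 22` → q = 22
`count = q + 6` → count = 28
`a = q * 3 - 9` → a = 57
`q = count + a` → q = 85
`count = q - count` → count = 57
So a = 57

Answer: 57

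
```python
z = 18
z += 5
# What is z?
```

Trace:
`z = 18` → z = 18
`z += 5` → z = 23
So z = 23

Answer: 23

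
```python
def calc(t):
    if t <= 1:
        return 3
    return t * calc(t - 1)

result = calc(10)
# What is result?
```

calc(10) = 10 * 9 * 8 * 7 * 6 * 5 * 4 * 3 * 2 * 3 = 10886400

Answer: 10886400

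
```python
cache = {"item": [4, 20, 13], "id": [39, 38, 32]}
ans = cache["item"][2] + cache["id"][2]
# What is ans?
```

Trace:
`cache = {"item": [4, 20, 13], "id": [39, 38, 32]}` → cache = {'item': [4, 20, 13], 'id': [39, 38, 32]}
`ans = cache["item"][2] + cache["id"][2]` → ans = 45
So ans = 45

Answer: 45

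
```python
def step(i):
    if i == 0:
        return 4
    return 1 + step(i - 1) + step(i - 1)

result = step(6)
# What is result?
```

step(i) = 1 + 2·step(i-1), step(0)=4. Closed form: (4+1)·2^6 - 1 = 319.

Answer: 319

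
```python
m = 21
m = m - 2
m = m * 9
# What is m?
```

Trace:
`m = 21` → m = 21
`m = m - 2` → m = 19
`m = m * 9` → m = 171
So m = 171

Answer: 171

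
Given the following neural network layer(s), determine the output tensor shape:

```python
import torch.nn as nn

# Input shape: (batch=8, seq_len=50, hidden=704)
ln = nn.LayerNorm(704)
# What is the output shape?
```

Input: (8, 50, 704) -> Output: (8, 50, 704)

Answer: (8, 50, 704)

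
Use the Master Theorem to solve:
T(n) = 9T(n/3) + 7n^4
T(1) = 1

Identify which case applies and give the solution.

a=9, b=3, f(n)=7n^4. log_3(9) = 2. Since c=4 > 2 and the regularity condition holds (9(n/3)^4 = (9/3^4)n^4 with 9/3^4 < 1), Case 3 applies: T(n) = Θ(f(n)) = O(n^4).

Answer: O(n^4) - Case 3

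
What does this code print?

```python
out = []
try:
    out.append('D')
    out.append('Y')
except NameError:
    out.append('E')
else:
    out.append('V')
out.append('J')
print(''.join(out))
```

Execution trace: 'D' (try body) → 'Y' (try body, no exception) → 'V' (else) → 'J' (after the try/except). Output: DYVJ

Answer: DYVJ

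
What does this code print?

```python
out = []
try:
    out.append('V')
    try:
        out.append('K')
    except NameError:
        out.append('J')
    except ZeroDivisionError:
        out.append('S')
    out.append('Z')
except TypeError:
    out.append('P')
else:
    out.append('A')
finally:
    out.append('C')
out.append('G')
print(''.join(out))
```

Execution trace: 'V' (try body) → 'K' (inner try body, no exception) → 'Z' (try body, no exception) → 'A' (else) → 'C' (finally) → 'G' (after the try/except). Output: VKZACG

Answer: VKZACG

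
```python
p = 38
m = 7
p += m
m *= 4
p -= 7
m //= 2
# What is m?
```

Trace:
`p = 38` → p = 38
`m = 7` → m = 7
`p += m` → p = 45
`m *= 4` → m = 28
`p -= 7` → p = 38
`m //= 2` → m = 14
So m = 14

Answer: 14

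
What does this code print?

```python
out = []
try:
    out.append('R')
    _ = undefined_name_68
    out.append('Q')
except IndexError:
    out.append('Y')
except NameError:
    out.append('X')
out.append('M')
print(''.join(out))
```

Execution trace: 'R' (try body) → 'X' (except NameError) → 'M' (after the try/except). Output: RXM

Answer: RXM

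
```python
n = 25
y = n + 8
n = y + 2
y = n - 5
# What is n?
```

Trace:
`n = 25` → n = 25
`y = n + 8` → y = 33
`n = y + 2` → n = 35
`y = n - 5` → y = 30
So n = 35

Answer: 35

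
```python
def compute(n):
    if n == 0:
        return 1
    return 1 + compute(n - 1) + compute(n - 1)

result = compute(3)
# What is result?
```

compute(n) = 1 + 2·compute(n-1), compute(0)=1. Closed form: (1+1)·2^3 - 1 = 15.

Answer: 15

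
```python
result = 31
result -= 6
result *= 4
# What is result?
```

Trace:
`result = 31` → result = 31
`result -= 6` → result = 25
`result *= 4` → result = 100
So result = 100

Answer: 100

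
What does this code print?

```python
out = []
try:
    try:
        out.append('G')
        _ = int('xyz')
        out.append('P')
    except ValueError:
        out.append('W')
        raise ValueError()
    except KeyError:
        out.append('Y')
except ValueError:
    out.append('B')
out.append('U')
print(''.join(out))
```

Execution trace: 'G' (inner try body) → 'W' (inner except ValueError) → 'B' (outer except ValueError) → 'U' (after the try/except). Output: GWBU

Answer: GWBU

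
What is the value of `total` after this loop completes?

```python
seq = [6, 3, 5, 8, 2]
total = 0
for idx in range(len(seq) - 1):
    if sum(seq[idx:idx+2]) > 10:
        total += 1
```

Count windows with sum > 10
`total` takes the values: 0 → 1

Answer: 1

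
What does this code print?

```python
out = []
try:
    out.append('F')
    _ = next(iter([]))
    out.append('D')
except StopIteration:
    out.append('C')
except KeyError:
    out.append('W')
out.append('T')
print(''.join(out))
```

Execution trace: 'F' (try body) → 'C' (except StopIteration) → 'T' (after the try/except). Output: FCT

Answer: FCT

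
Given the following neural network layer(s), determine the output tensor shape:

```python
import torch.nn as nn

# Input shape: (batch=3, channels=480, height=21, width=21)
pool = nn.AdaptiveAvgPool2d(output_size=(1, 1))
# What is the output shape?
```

Input: (3, 480, 21, 21) -> Output: (3, 480, 1, 1)

Answer: (3, 480, 1, 1)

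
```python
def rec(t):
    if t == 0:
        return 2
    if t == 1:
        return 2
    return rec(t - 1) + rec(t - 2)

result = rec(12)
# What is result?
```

Build up from base cases: rec(0)=2, rec(1)=2, rec(2)=4, rec(3)=6, rec(4)=10, rec(5)=16, rec(6)=26, ..., rec(12)=466

Answer: 466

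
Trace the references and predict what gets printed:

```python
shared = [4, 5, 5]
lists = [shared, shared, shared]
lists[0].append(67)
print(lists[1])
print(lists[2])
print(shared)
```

Key concept: list of same reference.
Step by step:
`shared = [4, 5, 5]` → shared = [4, 5, 5]
`lists = [shared, shared, shared]` → lists = [[4, 5, 5], [4, 5, 5], [4, 5, 5]]
`lists[0].append(67)` → shared = [4, 5, 5, 67]; lists = [[4, 5, 5, 67], [4, 5, 5, 67], [4, 5, 5, 67]]
`print(lists[1])` → prints [4, 5, 5, 67]
`print(lists[2])` → prints [4, 5, 5, 67]
`print(shared)` → prints [4, 5, 5, 67]

Answer:
[4, 5, 5, 67]
[4, 5, 5, 67]
[4, 5, 5, 67]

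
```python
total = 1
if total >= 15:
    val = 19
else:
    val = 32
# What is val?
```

Trace:
`total = 1` → total = 1
`if total >= 15: ...` → total >= 15 is False, take else branch → val = 32
So val = 32

Answer: 32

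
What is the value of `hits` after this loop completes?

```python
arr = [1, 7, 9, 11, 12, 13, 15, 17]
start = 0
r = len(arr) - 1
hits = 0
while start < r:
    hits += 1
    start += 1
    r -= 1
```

Iterations until pointers meet (list length 8)
`hits` takes the values: 0 → 1 → 2 → 3 → 4

Answer: 4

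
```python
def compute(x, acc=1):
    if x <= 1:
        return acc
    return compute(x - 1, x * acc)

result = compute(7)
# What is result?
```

Accumulator trace (n, acc): (7, 1) -> (6, 7) -> (5, 42) -> (4, 210) -> (3, 840) -> (2, 2520) -> (1, 5040) -> return 5040

Answer: 5040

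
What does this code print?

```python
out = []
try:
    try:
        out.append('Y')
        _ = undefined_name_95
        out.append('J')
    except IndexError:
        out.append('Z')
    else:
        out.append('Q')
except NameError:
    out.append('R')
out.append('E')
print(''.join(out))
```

Execution trace: 'Y' (inner try body) → 'R' (outer except NameError) → 'E' (after the try/except). Output: YRE

Answer: YRE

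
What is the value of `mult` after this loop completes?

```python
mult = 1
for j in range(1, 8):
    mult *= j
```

7! = 5040
`mult` takes the values: 1 → 2 → 6 → 24 → 120 → 720 → 5040

Answer: 5040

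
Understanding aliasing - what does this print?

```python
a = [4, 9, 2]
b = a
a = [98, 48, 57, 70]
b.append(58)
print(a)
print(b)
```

Key concept: rebinding vs mutation: a is rebound to a new list, b still points at the original.
Step by step:
`a = [4, 9, 2]` → a = [4, 9, 2]
`b = a` → b = [4, 9, 2] (same object as a)
`a = [98, 48, 57, 70]` → a = [98, 48, 57, 70]
`b.append(58)` → b = [4, 9, 2, 58]
`print(a)` → prints [98, 48, 57, 70]
`print(b)` → prints [4, 9, 2, 58]

Answer:
[98, 48, 57, 70]
[4, 9, 2, 58]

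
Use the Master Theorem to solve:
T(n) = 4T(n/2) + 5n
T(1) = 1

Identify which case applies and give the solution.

a=4, b=2, f(n)=5n. log_2(4) = 2. Since c=1 < 2, Case 1 applies: T(n) = Θ(n^log_b(a)) = O(n^2).

Answer: O(n^2) - Case 1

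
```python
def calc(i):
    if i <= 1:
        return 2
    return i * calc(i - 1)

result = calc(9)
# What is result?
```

calc(9) = 9 * 8 * 7 * 6 * 5 * 4 * 3 * 2 * 2 = 725760

Answer: 725760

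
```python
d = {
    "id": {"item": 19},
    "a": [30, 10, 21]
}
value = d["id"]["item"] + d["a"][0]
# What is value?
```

Trace:
`d = { ...` → d = {'id': {'item': 19}, 'a': [30, 10, 21]}
`value = d["id"]["item"] + d["a"][0]` → value = 49
So value = 49

Answer: 49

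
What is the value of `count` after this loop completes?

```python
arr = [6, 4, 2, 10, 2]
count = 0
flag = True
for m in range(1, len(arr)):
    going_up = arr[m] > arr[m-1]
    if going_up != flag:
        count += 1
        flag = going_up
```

Count direction changes in [6, 4, 2, 10, 2]
`count` takes the values: 0 → 1 → 2 → 3

Answer: 3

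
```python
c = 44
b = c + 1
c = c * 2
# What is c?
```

Trace:
`c = 44` → c = 44
`b = c + 1` → b = 45
`c = c * 2` → c = 88
So c = 88

Answer: 88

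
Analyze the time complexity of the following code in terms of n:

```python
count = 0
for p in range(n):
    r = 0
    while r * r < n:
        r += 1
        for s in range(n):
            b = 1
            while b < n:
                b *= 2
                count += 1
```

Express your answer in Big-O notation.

Each loop level contributes: n × √n × n × log n. Multiplying the contributions gives O(n^2√n log n).

Answer: O(n^2√n log n)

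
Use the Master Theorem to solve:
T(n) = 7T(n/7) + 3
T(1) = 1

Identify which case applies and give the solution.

a=7, b=7, f(n)=3. log_7(7) = 1. Since c=0 < 1, Case 1 applies: T(n) = Θ(n^log_b(a)) = O(n).

Answer: O(n) - Case 1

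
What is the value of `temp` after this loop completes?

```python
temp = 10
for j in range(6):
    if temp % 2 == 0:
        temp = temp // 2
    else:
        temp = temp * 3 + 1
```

Collatz-style transformation from 10
`temp` takes the values: 10 → 5 → 16 → 8 → 4 → 2 → 1

Answer: 1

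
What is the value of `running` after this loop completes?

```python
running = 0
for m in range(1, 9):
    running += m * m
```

Sum of squares 1² to 8² = 204
`running` takes the values: 0 → 1 → 5 → 14 → 30 → 55 → 91 → 140 → 204

Answer: 204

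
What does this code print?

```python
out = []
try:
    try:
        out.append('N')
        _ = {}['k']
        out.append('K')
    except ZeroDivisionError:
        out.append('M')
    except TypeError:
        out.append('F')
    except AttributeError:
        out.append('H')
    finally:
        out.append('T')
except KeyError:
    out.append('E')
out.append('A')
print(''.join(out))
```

Execution trace: 'N' (try body) → 'T' (finally) → 'E' (outer except KeyError) → 'A' (after the try/except). Output: NTEA

Answer: NTEA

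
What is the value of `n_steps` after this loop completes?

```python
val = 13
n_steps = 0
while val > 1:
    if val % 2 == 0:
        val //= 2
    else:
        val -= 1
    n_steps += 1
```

Steps to reduce 13 to 1
`n_steps` takes the values: 0 → 1 → 2 → 3 → 4 → 5

Answer: 5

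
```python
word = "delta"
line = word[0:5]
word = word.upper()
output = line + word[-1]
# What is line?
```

Trace:
`word = "delta"` → word = 'delta'
`line = word[0:5]` → line = 'delta'
`word = word.upper()` → word = 'DELTA'
`output = line + word[-1]` → output = 'deltaA'
So line = 'delta'

Answer: 'delta'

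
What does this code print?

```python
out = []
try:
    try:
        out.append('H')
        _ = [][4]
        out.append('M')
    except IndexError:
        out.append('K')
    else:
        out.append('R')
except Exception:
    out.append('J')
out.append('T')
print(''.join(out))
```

Execution trace: 'H' (inner try body) → 'K' (inner except IndexError) → 'T' (after the try/except). Output: HKT

Answer: HKT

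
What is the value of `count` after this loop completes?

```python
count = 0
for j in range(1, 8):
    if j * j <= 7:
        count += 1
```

Count numbers where j² ≤ 7
`count` takes the values: 0 → 1 → 2

Answer: 2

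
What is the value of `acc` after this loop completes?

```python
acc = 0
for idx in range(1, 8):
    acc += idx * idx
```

Sum of squares 1² to 7² = 140
`acc` takes the values: 0 → 1 → 5 → 14 → 30 → 55 → 91 → 140

Answer: 140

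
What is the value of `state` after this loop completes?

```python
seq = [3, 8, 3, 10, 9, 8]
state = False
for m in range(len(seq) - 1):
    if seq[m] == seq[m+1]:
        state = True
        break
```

Check consecutive duplicates in [3, 8, 3, 10, 9, 8]
`state` takes the values: False

Answer: False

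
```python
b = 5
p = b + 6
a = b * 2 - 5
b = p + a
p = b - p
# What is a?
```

Trace:
`b = 5` → b = 5
`p = b + 6` → p = 11
`a = b * 2 - 5` → a = 5
`b = p + a` → b = 16
`p = b - p` → p = 5
So a = 5

Answer: 5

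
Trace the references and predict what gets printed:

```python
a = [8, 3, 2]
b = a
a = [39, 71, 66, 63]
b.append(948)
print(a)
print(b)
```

Key concept: rebinding vs mutation: a is rebound to a new list, b still points at the original.
Step by step:
`a = [8, 3, 2]` → a = [8, 3, 2]
`b = a` → b = [8, 3, 2] (same object as a)
`a = [39, 71, 66, 63]` → a = [39, 71, 66, 63]
`b.append(948)` → b = [8, 3, 2, 948]
`print(a)` → prints [39, 71, 66, 63]
`print(b)` → prints [8, 3, 2, 948]

Answer:
[39, 71, 66, 63]
[8, 3, 2, 948]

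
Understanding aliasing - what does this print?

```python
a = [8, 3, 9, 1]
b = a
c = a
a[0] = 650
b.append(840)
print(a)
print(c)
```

Key concept: multiple aliases.
Step by step:
`a = [8, 3, 9, 1]` → a = [8, 3, 9, 1]
`b = a` → b = [8, 3, 9, 1] (same object as a)
`c = a` → c = [8, 3, 9, 1] (same object as a, b)
`a[0] = 650` → a = [650, 3, 9, 1] (same object as b, c); b = [650, 3, 9, 1] (same object as a, c); c = [650, 3, 9, 1] (same object as a, b)
`b.append(840)` → a = [650, 3, 9, 1, 840] (same object as b, c); b = [650, 3, 9, 1, 840] (same object as a, c); c = [650, 3, 9, 1, 840] (same object as a, b)
`print(a)` → prints [650, 3, 9, 1, 840]
`print(c)` → prints [650, 3, 9, 1, 840]

Answer:
[650, 3, 9, 1, 840]
[650, 3, 9, 1, 840]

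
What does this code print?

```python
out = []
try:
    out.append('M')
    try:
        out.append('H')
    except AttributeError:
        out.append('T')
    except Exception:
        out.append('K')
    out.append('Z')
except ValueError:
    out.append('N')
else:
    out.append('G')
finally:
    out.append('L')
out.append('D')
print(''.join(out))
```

Execution trace: 'M' (try body) → 'H' (inner try body, no exception) → 'Z' (try body, no exception) → 'G' (else) → 'L' (finally) → 'D' (after the try/except). Output: MHZGLD

Answer: MHZGLD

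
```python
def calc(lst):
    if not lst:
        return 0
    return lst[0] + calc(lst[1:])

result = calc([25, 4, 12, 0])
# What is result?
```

25 + 4 + 12 + 0 + 0 = 41

Answer: 41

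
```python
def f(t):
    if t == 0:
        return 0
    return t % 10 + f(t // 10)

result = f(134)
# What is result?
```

Sum of digits of 134: 4 + 3 + 1 = 8

Answer: 8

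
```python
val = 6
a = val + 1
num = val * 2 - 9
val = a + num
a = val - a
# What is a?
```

Trace:
`val = 6` → val = 6
`a = val + 1` → a = 7
`num = val * 2 - 9` → num = 3
`val = a + num` → val = 10
`a = val - a` → a = 3
So a = 3

Answer: 3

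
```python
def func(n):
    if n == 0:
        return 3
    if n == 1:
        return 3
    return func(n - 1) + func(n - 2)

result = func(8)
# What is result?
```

Build up from base cases: func(0)=3, func(1)=3, func(2)=6, func(3)=9, func(4)=15, func(5)=24, func(6)=39, ..., func(8)=102

Answer: 102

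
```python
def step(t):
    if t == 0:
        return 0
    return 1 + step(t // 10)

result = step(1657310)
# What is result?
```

Count of digits of 1657310: 7

Answer: 7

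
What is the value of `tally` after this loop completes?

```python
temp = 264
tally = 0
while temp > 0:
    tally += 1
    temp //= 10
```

Count digits by repeated division by 10
`tally` takes the values: 0 → 1 → 2 → 3

Answer: 3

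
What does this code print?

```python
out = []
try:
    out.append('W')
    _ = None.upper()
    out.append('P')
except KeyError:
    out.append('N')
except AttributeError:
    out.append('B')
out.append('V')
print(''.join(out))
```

Execution trace: 'W' (try body) → 'B' (except AttributeError) → 'V' (after the try/except). Output: WBV

Answer: WBV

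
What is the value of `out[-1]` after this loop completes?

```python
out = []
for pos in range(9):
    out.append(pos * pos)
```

Last element of squares 0 to 8
`out` takes the values: [] → [0] → [0, 1] → [0, 1, 4] → [0, 1, 4, 9] → [0, 1, 4, 9, 16] → [0, 1, 4, 9, 16, 25] → [0, 1, 4, 9, 16, 25, 36] → [0, 1, 4, 9, 16, 25, 36, 49] → [0, 1, 4, 9, 16, 25, 36, 49, 64]
So `out[-1]` = 64

Answer: 64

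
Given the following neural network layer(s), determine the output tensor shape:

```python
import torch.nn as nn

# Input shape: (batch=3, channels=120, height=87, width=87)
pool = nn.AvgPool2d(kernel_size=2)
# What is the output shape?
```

Input: (3, 120, 87, 87) -> Output: (3, 120, 43, 43)

Answer: (3, 120, 43, 43)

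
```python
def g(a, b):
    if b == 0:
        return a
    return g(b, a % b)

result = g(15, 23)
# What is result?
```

g(15, 23) -> g(23, 15) -> g(15, 8) -> g(8, 7) -> g(7, 1) -> g(1, 0) -> 1

Answer: 1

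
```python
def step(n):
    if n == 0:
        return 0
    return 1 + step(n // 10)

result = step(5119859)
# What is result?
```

Count of digits of 5119859: 7

Answer: 7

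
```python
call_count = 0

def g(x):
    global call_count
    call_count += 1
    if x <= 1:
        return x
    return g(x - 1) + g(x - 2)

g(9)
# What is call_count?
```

Calls(x) = 1 + Calls(x-1) + Calls(x-2); Calls(0)=Calls(1)=1. For x=9 this gives 109.

Answer: 109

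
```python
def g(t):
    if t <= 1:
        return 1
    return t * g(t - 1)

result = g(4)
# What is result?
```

g(4) = 4 * 3 * 2 * 1 = 24

Answer: 24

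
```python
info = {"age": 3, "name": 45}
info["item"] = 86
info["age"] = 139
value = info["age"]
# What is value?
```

Trace:
`info = {"age": 3, "name": 45}` → info = {'age': 3, 'name': 45}
`info["item"] = 86` → info = {'age': 3, 'name': 45, 'item': 86}
`info["age"] = 139` → info = {'age': 139, 'name': 45, 'item': 86}
`value = info["age"]` → value = 139
So value = 139

Answer: 139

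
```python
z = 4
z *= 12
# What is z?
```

Trace:
`z = 4` → z = 4
`z *= 12` → z = 48
So z = 48

Answer: 48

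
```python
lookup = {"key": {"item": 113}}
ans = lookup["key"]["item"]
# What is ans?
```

Trace:
`lookup = {"key": {"item": 113}}` → lookup = {'key': {'item': 113}}
`ans = lookup["key"]["item"]` → ans = 113
So ans = 113

Answer: 113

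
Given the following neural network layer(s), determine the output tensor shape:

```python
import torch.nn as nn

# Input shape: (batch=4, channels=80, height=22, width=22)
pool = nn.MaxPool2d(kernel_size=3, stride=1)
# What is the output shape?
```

Input: (4, 80, 22, 22) -> Output: (4, 80, 20, 20)

Answer: (4, 80, 20, 20)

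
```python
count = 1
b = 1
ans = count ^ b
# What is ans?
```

Trace:
`count = 1` → count = 1
`b = 1` → b = 1
`ans = count ^ b` → ans = 0
So ans = 0

Answer: 0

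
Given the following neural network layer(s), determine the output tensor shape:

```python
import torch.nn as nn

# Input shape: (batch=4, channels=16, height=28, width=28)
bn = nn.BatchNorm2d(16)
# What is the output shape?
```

Input: (4, 16, 28, 28) -> Output: (4, 16, 28, 28)

Answer: (4, 16, 28, 28)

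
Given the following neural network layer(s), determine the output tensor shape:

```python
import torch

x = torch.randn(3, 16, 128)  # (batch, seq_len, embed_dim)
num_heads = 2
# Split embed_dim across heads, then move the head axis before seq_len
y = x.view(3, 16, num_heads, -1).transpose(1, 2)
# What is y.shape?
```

Input: (3, 16, 128) -> head_dim = 128 // 2 = 64; after view: (3, 16, 2, 64) -> after transpose(1, 2): (3, 2, 16, 64) -> Output: (3, 2, 16, 64)

Answer: (3, 2, 16, 64)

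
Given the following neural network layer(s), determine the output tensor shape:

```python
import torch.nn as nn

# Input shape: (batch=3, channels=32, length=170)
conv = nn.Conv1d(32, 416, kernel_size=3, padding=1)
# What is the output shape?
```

Input: (3, 32, 170) -> Output: (3, 416, 170)

Answer: (3, 416, 170)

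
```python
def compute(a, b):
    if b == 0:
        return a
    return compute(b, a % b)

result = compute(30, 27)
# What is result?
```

compute(30, 27) -> compute(27, 3) -> compute(3, 0) -> 3

Answer: 3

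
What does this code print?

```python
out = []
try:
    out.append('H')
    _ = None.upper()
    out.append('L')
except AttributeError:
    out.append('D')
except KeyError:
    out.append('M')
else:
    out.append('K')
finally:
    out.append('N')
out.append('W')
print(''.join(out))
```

Execution trace: 'H' (try body) → 'D' (except AttributeError) → 'N' (finally) → 'W' (after the try/except). Output: HDNW

Answer: HDNW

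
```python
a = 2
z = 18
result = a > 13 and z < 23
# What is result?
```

Trace:
`a = 2` → a = 2
`z = 18` → z = 18
`result = a > 13 and z < 23` → result = False
So result = False

Answer: False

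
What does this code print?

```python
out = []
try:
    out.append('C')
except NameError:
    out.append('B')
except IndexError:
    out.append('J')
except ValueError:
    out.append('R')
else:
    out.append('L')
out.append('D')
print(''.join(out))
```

Execution trace: 'C' (try body, no exception) → 'L' (else) → 'D' (after the try/except). Output: CLD

Answer: CLD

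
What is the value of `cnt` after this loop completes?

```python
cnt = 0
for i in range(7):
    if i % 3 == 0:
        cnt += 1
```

Count numbers divisible by 3 in range(7)
`cnt` takes the values: 0 → 1 → 2 → 3

Answer: 3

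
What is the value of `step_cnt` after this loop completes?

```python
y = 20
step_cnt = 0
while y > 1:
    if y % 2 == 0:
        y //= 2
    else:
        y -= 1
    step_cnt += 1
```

Steps to reduce 20 to 1
`step_cnt` takes the values: 0 → 1 → 2 → 3 → 4 → 5

Answer: 5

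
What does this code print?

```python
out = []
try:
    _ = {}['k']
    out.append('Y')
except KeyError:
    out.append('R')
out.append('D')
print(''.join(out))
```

Execution trace: 'R' (except KeyError) → 'D' (after the try/except). Output: RD

Answer: RD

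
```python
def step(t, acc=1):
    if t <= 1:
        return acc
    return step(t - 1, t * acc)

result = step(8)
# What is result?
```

Accumulator trace (n, acc): (8, 1) -> (7, 8) -> (6, 56) -> (5, 336) -> (4, 1680) -> (3, 6720) -> (2, 20160) -> (1, 40320) -> return 40320

Answer: 40320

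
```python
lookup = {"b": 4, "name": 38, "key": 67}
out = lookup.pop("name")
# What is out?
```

Trace:
`lookup = {"b": 4, "name": 38, "key": 67}` → lookup = {'b': 4, 'name': 38, 'key': 67}
`out = lookup.pop("name")` → lookup = {'b': 4, 'key': 67}; out = 38
So out = 38

Answer: 38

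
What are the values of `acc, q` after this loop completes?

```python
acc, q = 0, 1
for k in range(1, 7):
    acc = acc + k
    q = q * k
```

Sum and factorial of 1 to 6
`acc, q` takes the values: (0, 1) → (1, 1) → (3, 1) → (3, 2) → (6, 2) → (6, 6) → (10, 6) → (10, 24) → (15, 24) → (15, 120) → (21, 120) → (21, 720)

Answer: 21, 720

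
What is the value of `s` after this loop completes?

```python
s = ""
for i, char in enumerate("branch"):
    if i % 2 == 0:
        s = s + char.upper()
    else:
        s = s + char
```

Uppercase even positions in 'branch'
`s` takes the values: "" → "B" → "Br" → "BrA" → "BrAn" → "BrAnC" → "BrAnCh"

Answer: "BrAnCh"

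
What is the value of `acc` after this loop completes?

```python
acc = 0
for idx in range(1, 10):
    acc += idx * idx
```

Sum of squares 1² to 9² = 285
`acc` takes the values: 0 → 1 → 5 → 14 → 30 → 55 → 91 → 140 → 204 → 285

Answer: 285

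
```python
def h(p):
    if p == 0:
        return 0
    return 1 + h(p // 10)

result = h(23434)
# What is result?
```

Count of digits of 23434: 5

Answer: 5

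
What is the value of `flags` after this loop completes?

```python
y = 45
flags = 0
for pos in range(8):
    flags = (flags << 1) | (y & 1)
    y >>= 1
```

Reverse lowest 8 bits of 45
`flags` takes the values: 0 → 1 → 2 → 5 → 11 → 22 → 45 → 90 → 180

Answer: 180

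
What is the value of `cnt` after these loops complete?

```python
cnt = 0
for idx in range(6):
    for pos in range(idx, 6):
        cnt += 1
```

Upper triangle: 6 + 5 + ... + 1
`cnt` takes the values: 0 → 1 → 2 → 3 → 4 → 5 → 6 → 7 → 8 → 9 → 10 → 11 → 12 → 13 → 14 → 15 → 16 → 17 → 18 → 19 → 20 → 21

Answer: 21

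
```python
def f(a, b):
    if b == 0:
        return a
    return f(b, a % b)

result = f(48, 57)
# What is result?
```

f(48, 57) -> f(57, 48) -> f(48, 9) -> f(9, 3) -> f(3, 0) -> 3

Answer: 3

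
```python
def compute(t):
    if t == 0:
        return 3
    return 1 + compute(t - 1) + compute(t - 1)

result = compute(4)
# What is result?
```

compute(t) = 1 + 2·compute(t-1), compute(0)=3. Closed form: (3+1)·2^4 - 1 = 63.

Answer: 63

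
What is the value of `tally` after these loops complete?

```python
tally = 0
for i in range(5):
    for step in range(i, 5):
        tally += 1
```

Upper triangle: 5 + 4 + ... + 1
`tally` takes the values: 0 → 1 → 2 → 3 → 4 → 5 → 6 → 7 → 8 → 9 → 10 → 11 → 12 → 13 → 14 → 15

Answer: 15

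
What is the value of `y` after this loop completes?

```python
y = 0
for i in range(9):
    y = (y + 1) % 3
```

Increment mod 3, 9 times = 0
`y` takes the values: 0 → 1 → 2 → 0 → 1 → 2 → 0 → 1 → 2 → 0

Answer: 0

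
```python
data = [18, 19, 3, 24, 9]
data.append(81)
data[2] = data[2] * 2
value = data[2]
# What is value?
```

Trace:
`data = [18, 19, 3, 24, 9]` → data = [18, 19, 3, 24, 9]
`data.append(81)` → data = [18, 19, 3, 24, 9, 81]
`data[2] = data[2] * 2` → data = [18, 19, 6, 24, 9, 81]
`value = data[2]` → value = 6
So value = 6

Answer: 6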